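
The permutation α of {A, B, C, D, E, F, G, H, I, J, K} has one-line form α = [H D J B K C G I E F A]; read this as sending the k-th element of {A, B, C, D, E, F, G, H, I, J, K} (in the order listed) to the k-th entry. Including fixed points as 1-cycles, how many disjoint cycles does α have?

4

The cycle decomposition is (A H I E K)(B D)(C J F)(G), which has 4 cycles (counting 1-cycles).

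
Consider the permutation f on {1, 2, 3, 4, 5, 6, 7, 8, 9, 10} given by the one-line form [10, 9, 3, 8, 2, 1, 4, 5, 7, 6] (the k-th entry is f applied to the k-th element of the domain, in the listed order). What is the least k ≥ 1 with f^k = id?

6

The disjoint-cycle form of f has cycle lengths 6, 3, 1.
Since disjoint cycles commute, ord(f) = lcm(6, 3) = 6.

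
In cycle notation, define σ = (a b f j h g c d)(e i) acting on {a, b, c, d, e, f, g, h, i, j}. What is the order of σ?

8

The cycle type of σ is (8, 2).
Since disjoint cycles commute, ord(σ) = lcm(8, 2) = 8.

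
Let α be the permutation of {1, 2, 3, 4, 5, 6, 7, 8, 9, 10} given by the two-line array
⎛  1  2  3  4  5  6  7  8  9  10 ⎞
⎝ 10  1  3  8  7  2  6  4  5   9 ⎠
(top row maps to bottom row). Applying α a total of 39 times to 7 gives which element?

Tracing 7 → 6 → … returns to 7 after 7 steps, so 7 lies in a 7-cycle (1 10 9 5 7 6 2).
Since the cycle has length 7, α^39 acts on it the same as α^4 (39 mod 7 = 4).
Stepping 4 places around the cycle: 7 → 6 → 2 → 1 → 10.

10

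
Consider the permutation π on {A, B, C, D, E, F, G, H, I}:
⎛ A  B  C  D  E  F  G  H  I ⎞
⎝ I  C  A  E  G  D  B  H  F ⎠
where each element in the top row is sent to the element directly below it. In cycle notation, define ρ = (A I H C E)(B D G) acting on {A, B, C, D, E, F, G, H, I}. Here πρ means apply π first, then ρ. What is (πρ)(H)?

C

π(H) = H, then ρ(H) = C; composing gives (πρ)(H) = C.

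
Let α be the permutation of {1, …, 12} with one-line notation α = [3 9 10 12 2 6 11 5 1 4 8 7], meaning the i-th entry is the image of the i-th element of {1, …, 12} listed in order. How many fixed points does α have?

1

The fixed points (elements with α(x) = x) are {6}, so there is 1.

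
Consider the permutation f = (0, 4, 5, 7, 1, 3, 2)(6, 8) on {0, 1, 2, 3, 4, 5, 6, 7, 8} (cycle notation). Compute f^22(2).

2 lies in the 7-cycle (0, 4, 5, 7, 1, 3, 2).
Powers repeat with period 7 on this cycle, and 22 mod 7 = 1, so f^22(2) = f^1(2).
Advancing 1 step from 2: 2 → 0.

0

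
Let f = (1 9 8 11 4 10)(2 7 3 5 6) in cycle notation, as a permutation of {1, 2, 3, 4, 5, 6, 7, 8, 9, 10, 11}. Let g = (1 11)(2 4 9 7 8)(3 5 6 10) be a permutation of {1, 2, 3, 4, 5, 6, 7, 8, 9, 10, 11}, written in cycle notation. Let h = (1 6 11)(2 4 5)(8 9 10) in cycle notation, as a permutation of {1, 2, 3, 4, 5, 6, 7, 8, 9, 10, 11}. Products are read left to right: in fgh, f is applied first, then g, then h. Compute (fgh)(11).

Chase 11: f(11) = 4; g(4) = 9; h(9) = 10. Hence (fgh)(11) = 10.

10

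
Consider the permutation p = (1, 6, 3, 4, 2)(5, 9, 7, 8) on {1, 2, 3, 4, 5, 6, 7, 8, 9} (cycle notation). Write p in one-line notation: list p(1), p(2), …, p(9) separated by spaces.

Reading each image from the cycles: 1→6, 2→1, 3→4, 4→2, 5→9, 6→3, 7→8, 8→5, 9→7.
So the one-line form is 6 1 4 2 9 3 8 5 7.

6 1 4 2 9 3 8 5 7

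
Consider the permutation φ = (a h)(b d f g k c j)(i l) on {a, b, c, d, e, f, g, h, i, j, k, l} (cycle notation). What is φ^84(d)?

d lies in the 7-cycle (b d f g k c j).
Since the cycle has length 7, φ^84 acts on it the same as φ^0 (84 mod 7 = 0).
So φ^84(d) = d.

d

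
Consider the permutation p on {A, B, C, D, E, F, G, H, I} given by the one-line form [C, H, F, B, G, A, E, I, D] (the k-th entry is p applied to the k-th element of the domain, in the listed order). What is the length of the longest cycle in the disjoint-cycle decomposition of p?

Decomposing into disjoint cycles gives (A, C, F)(B, H, I, D)(E, G); the longest has length 4.

4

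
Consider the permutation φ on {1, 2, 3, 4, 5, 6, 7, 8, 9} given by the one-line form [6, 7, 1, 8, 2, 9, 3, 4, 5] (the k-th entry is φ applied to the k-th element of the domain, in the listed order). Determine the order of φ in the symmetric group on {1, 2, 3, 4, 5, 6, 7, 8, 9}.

Writing φ as disjoint cycles, the cycle lengths are 7, 2.
The order of φ is the least common multiple of its cycle lengths: lcm(7, 2) = 14.

14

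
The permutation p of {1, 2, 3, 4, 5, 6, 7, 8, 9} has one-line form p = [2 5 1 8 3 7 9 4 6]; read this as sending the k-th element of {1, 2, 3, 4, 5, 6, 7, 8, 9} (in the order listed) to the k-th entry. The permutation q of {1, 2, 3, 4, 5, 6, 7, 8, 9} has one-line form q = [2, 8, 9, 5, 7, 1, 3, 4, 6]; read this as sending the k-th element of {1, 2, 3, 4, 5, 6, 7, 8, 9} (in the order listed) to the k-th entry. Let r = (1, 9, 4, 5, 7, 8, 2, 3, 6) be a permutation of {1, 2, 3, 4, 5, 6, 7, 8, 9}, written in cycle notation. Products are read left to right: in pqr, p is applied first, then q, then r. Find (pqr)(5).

Apply the permutations in order: p(5) = 3, then q(3) = 9, then r(9) = 4. So (pqr)(5) = 4.

4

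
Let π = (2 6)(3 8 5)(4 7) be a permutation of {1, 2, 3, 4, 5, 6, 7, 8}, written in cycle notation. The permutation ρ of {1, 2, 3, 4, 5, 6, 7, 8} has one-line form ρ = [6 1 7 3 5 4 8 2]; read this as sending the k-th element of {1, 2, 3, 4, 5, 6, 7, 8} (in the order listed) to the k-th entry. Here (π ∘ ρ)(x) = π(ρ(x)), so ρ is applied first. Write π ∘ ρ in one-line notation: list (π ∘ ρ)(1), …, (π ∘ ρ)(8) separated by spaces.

For each element, apply ρ then π: 1 → 6 → 2; 2 → 1 → 1; 3 → 7 → 4; 4 → 3 → 8; 5 → 5 → 3; 6 → 4 → 7; 7 → 8 → 5; 8 → 2 → 6.
Collecting the images, π ∘ ρ = [2 1 4 8 3 7 5 6].

2 1 4 8 3 7 5 6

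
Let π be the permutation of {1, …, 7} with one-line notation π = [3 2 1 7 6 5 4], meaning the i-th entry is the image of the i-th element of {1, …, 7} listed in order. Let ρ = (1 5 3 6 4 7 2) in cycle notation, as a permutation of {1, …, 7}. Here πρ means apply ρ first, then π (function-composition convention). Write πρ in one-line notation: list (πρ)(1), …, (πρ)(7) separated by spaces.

(πρ)(x) = π(ρ(x)). Computing each image: π(ρ(1)) = π(5) = 6, π(ρ(2)) = π(1) = 3, π(ρ(3)) = π(6) = 5, π(ρ(4)) = π(7) = 4, π(ρ(5)) = π(3) = 1, π(ρ(6)) = π(4) = 7, π(ρ(7)) = π(2) = 2.
Hence πρ = [6 3 5 4 1 7 2].

6 3 5 4 1 7 2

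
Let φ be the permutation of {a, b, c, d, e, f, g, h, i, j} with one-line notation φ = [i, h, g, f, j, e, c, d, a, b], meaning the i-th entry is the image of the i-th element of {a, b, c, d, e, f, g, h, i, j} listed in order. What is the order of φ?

6

Writing φ as disjoint cycles, the cycle lengths are 6, 2, 2.
The order of φ is the least common multiple of its cycle lengths: lcm(6, 2, 2) = 6.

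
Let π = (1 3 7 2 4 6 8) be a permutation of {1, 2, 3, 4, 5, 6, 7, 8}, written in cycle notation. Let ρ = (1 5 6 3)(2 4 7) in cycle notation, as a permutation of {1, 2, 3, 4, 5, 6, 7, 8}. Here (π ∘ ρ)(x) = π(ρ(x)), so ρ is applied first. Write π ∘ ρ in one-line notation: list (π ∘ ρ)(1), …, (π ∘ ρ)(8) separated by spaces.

5 6 3 2 8 7 4 1

For each element, apply ρ then π: 1 → 5 → 5; 2 → 4 → 6; 3 → 1 → 3; 4 → 7 → 2; 5 → 6 → 8; 6 → 3 → 7; 7 → 2 → 4; 8 → 8 → 1.
So π ∘ ρ in one-line form is 5 6 3 2 8 7 4 1.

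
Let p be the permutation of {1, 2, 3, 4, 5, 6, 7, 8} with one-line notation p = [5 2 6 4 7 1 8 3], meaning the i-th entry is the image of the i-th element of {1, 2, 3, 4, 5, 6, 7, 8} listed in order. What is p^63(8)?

1

Tracing 8 → 3 → … returns to 8 after 6 steps, so 8 lies in a 6-cycle (1 5 7 8 3 6).
Powers repeat with period 6 on this cycle, and 63 mod 6 = 3, so p^63(8) = p^3(8).
Advancing 3 steps from 8: 8 → 3 → 6 → 1.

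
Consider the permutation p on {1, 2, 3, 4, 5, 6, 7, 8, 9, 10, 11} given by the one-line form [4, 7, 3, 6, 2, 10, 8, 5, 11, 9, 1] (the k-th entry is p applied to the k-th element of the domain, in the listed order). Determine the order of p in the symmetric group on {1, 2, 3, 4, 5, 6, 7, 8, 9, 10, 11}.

The disjoint-cycle form of p has cycle lengths 6, 4, 1.
The order is lcm(6, 4) = 12.

12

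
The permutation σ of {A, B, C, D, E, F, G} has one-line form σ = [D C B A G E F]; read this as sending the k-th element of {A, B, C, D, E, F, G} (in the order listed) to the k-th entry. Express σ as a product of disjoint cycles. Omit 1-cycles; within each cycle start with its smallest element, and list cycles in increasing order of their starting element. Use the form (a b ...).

(A D)(B C)(E G F)

Start at A and follow images: A → D → A, giving the cycle (A D).
Repeating from the next unused element and collecting all non-trivial cycles gives (A D)(B C)(E G F).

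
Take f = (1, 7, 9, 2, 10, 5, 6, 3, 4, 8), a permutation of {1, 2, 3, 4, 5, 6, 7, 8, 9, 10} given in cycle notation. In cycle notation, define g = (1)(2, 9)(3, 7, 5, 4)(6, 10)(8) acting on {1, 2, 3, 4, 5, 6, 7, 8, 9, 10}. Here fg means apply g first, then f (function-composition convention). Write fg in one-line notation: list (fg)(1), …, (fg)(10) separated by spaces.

(fg)(x) = f(g(x)). Computing each image: f(g(1)) = f(1) = 7, f(g(2)) = f(9) = 2, f(g(3)) = f(7) = 9, f(g(4)) = f(3) = 4, f(g(5)) = f(4) = 8, f(g(6)) = f(10) = 5, f(g(7)) = f(5) = 6, f(g(8)) = f(8) = 1, f(g(9)) = f(2) = 10, f(g(10)) = f(6) = 3.
Hence fg = [7 2 9 4 8 5 6 1 10 3].

7 2 9 4 8 5 6 1 10 3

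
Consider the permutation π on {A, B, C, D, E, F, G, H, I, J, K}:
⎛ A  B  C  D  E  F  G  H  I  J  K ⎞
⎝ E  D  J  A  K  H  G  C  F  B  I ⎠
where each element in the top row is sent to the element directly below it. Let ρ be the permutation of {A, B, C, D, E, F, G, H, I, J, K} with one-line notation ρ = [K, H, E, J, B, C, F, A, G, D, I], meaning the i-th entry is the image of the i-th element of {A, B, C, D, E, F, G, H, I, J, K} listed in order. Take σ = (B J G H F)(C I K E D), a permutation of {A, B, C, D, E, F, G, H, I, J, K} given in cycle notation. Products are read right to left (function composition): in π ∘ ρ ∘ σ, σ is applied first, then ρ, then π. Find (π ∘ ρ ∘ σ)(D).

Apply the permutations in order: σ(D) = C, then ρ(C) = E, then π(E) = K. So (π ∘ ρ ∘ σ)(D) = K.

K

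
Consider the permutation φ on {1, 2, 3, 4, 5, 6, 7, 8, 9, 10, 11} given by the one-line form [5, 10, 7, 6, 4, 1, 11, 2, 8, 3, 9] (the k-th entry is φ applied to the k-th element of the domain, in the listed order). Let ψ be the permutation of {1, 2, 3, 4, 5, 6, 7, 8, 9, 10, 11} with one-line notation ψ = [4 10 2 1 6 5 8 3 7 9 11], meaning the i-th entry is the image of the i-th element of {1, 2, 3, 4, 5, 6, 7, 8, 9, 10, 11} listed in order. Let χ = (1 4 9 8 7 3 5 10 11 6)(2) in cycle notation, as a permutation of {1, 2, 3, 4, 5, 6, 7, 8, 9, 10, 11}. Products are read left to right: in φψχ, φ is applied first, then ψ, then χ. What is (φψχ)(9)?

Apply the permutations in order: φ(9) = 8, then ψ(8) = 3, then χ(3) = 5. So (φψχ)(9) = 5.

5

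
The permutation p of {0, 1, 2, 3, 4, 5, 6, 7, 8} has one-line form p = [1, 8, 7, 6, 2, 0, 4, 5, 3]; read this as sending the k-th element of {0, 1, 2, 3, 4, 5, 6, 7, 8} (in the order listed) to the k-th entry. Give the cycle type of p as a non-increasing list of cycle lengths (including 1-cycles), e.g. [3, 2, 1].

The disjoint cycles are (0 1 8 3 6 4 2 7 5), with lengths 9 in non-increasing order.

[9]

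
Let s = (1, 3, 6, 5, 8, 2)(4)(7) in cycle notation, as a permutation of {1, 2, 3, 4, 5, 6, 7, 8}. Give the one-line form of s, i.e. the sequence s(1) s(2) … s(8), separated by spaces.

Each element maps to the next entry in its cycle (wrapping to the front): 1↦3, 2↦1, 3↦6, 4↦4, 5↦8, 6↦5, 7↦7, 8↦2.
Listing these in domain order gives 3 1 6 4 8 5 7 2.

3 1 6 4 8 5 7 2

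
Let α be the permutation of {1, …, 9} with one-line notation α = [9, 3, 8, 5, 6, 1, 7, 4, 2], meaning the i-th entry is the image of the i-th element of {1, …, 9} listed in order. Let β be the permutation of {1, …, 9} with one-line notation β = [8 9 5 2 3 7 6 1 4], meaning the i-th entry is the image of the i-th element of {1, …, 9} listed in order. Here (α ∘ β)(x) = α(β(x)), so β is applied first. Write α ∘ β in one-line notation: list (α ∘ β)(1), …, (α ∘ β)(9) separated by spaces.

4 2 6 3 8 7 1 9 5

For each element, apply β then α: 1 → 8 → 4; 2 → 9 → 2; 3 → 5 → 6; 4 → 2 → 3; 5 → 3 → 8; 6 → 7 → 7; 7 → 6 → 1; 8 → 1 → 9; 9 → 4 → 5.
So α ∘ β in one-line form is 4 2 6 3 8 7 1 9 5.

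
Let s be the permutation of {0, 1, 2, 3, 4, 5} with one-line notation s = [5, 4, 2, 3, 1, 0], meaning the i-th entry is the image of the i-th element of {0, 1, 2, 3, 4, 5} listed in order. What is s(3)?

3 is element number 4 of the domain, and entry number 4 of the one-line form is 3, so s(3) = 3.

3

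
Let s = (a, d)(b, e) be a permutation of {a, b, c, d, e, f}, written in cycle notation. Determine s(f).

f does not appear in any cycle of s, so it is a fixed point: s(f) = f.

f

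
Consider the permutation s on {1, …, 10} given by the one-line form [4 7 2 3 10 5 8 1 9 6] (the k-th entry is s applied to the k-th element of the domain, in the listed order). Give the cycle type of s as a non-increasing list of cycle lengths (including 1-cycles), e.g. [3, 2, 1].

The disjoint cycles are (1, 4, 3, 2, 7, 8)(5, 10, 6)(9), with lengths 6, 3, 1 in non-increasing order.

[6, 3, 1]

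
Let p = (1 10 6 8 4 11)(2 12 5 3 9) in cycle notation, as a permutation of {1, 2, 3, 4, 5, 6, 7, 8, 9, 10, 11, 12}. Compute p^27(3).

3 lies in the 5-cycle (2 12 5 3 9).
Since the cycle has length 5, p^27 acts on it the same as p^2 (27 mod 5 = 2).
Stepping 2 places around the cycle: 3 → 9 → 2.

2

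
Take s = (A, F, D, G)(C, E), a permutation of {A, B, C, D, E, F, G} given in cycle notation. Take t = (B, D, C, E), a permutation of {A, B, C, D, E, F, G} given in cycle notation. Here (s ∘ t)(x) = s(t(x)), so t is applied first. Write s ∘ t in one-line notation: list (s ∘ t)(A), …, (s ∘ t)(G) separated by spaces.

F G C E B D A

(s ∘ t)(x) = s(t(x)). Computing each image: s(t(A)) = s(A) = F, s(t(B)) = s(D) = G, s(t(C)) = s(E) = C, s(t(D)) = s(C) = E, s(t(E)) = s(B) = B, s(t(F)) = s(F) = D, s(t(G)) = s(G) = A.
Hence s ∘ t = [F G C E B D A].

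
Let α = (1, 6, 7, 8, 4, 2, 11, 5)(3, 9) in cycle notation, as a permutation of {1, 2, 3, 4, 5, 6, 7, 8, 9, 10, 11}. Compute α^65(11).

11 lies in the 8-cycle (1, 6, 7, 8, 4, 2, 11, 5).
Powers repeat with period 8 on this cycle, and 65 mod 8 = 1, so α^65(11) = α^1(11).
Advancing 1 step from 11: 11 → 5.

5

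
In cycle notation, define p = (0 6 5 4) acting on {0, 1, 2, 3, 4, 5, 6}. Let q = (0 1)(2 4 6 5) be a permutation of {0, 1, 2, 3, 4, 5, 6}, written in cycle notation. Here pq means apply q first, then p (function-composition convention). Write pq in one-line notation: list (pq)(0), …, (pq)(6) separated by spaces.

For each element, apply q then p: 0 → 1 → 1; 1 → 0 → 6; 2 → 4 → 0; 3 → 3 → 3; 4 → 6 → 5; 5 → 2 → 2; 6 → 5 → 4.
So pq in one-line form is 1 6 0 3 5 2 4.

1 6 0 3 5 2 4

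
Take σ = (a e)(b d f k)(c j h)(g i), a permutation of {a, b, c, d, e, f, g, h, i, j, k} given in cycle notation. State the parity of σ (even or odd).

odd

The cycle lengths are 4, 3, 2, 2.
A cycle of length ℓ contributes ℓ−1 transpositions, so σ is a product of 3 + 2 + 1 + 1 = 7 transpositions — odd.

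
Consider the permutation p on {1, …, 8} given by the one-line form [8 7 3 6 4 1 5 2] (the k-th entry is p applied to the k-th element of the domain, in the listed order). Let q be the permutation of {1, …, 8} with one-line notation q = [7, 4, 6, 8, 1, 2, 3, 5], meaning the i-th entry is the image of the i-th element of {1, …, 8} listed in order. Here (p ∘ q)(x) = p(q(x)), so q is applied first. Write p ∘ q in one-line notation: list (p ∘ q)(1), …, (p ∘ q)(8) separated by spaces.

(p ∘ q)(x) = p(q(x)). Computing each image: p(q(1)) = p(7) = 5, p(q(2)) = p(4) = 6, p(q(3)) = p(6) = 1, p(q(4)) = p(8) = 2, p(q(5)) = p(1) = 8, p(q(6)) = p(2) = 7, p(q(7)) = p(3) = 3, p(q(8)) = p(5) = 4.
Hence p ∘ q = [5 6 1 2 8 7 3 4].

5 6 1 2 8 7 3 4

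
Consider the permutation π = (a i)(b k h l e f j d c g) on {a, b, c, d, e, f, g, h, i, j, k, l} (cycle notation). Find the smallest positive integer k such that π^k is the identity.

The cycle type of π is (10, 2).
The order is lcm(10, 2) = 10.

10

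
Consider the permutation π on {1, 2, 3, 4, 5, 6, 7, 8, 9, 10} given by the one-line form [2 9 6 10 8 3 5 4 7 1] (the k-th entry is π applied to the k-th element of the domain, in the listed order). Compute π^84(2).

Tracing 2 → 9 → … returns to 2 after 8 steps, so 2 lies in an 8-cycle (1 2 9 7 5 8 4 10).
Powers repeat with period 8 on this cycle, and 84 mod 8 = 4, so π^84(2) = π^4(2).
Stepping 4 places around the cycle: 2 → 9 → 7 → 5 → 8.

8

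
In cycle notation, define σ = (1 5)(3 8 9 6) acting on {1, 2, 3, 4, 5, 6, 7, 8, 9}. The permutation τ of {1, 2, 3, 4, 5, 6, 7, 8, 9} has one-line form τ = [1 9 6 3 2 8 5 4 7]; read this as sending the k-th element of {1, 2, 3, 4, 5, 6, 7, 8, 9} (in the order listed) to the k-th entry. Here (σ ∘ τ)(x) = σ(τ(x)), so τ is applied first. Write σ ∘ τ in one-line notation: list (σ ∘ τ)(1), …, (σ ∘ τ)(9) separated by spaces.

5 6 3 8 2 9 1 4 7

(σ ∘ τ)(x) = σ(τ(x)). Computing each image: σ(τ(1)) = σ(1) = 5, σ(τ(2)) = σ(9) = 6, σ(τ(3)) = σ(6) = 3, σ(τ(4)) = σ(3) = 8, σ(τ(5)) = σ(2) = 2, σ(τ(6)) = σ(8) = 9, σ(τ(7)) = σ(5) = 1, σ(τ(8)) = σ(4) = 4, σ(τ(9)) = σ(7) = 7.
Hence σ ∘ τ = [5 6 3 8 2 9 1 4 7].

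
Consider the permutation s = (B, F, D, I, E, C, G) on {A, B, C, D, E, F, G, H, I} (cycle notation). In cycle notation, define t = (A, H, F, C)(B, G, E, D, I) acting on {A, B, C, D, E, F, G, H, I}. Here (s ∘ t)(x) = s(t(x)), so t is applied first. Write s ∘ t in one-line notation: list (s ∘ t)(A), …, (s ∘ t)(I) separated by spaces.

(s ∘ t)(x) = s(t(x)). Computing each image: s(t(A)) = s(H) = H, s(t(B)) = s(G) = B, s(t(C)) = s(A) = A, s(t(D)) = s(I) = E, s(t(E)) = s(D) = I, s(t(F)) = s(C) = G, s(t(G)) = s(E) = C, s(t(H)) = s(F) = D, s(t(I)) = s(B) = F.
Hence s ∘ t = [H B A E I G C D F].

H B A E I G C D F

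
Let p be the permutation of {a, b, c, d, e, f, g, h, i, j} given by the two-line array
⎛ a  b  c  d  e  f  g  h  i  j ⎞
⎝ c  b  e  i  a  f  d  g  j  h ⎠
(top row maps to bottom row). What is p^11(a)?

Tracing a → c → … returns to a after 3 steps, so a lies in a 3-cycle (a c e).
Since the cycle has length 3, p^11 acts on it the same as p^2 (11 mod 3 = 2).
Stepping 2 places around the cycle: a → c → e.

e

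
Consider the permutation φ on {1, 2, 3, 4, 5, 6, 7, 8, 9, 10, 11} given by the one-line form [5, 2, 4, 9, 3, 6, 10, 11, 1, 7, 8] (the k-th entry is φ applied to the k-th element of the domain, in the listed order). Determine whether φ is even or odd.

even

In disjoint-cycle form the cycle lengths are 5, 2, 2, 1, 1.
A cycle is odd iff its length is even; φ has 2 even-length cycles, so sgn(φ) = (−1)^2 and φ is even.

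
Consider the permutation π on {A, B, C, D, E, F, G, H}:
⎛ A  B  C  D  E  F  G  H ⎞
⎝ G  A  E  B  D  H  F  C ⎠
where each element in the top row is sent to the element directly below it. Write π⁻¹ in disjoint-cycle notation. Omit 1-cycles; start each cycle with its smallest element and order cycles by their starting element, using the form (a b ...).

(A B D E C H F G)

First write π in disjoint cycles: (A G F H C E D B).
The inverse reverses every cycle; in canonical form, π⁻¹ = (A B D E C H F G).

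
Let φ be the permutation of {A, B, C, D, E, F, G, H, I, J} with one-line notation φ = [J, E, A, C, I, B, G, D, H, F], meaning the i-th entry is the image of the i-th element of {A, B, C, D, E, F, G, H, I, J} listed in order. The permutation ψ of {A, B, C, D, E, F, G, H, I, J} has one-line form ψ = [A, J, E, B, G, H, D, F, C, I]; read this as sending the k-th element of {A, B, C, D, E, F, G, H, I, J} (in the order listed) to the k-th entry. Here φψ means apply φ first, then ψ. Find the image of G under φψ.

φ(G) = G, then ψ(G) = D; composing gives (φψ)(G) = D.

D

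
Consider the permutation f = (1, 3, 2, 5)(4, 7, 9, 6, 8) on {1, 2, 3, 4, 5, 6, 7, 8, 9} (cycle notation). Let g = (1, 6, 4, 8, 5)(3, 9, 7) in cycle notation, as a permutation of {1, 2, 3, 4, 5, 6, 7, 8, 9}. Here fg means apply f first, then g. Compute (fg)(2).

1

f(2) = 5, then g(5) = 1; composing gives (fg)(2) = 1.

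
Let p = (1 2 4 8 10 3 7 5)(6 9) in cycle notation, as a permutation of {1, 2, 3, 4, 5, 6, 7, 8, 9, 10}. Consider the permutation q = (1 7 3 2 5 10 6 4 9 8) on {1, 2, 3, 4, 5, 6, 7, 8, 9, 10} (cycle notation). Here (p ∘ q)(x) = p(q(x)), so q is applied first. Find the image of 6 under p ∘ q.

8

q(6) = 4, then p(4) = 8; composing gives (p ∘ q)(6) = 8.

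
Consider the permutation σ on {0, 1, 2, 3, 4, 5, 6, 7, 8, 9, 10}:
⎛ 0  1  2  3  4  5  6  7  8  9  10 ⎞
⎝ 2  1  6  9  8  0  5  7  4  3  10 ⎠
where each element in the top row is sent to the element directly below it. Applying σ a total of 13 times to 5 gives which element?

Tracing 5 → 0 → … returns to 5 after 4 steps, so 5 lies in a 4-cycle (0, 2, 6, 5).
Powers repeat with period 4 on this cycle, and 13 mod 4 = 1, so σ^13(5) = σ^1(5).
Advancing 1 step from 5: 5 → 0.

0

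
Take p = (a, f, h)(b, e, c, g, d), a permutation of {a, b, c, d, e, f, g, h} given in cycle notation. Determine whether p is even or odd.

The cycle lengths are 5, 3.
A cycle of length ℓ contributes ℓ−1 transpositions, so p is a product of 4 + 2 = 6 transpositions — even.

even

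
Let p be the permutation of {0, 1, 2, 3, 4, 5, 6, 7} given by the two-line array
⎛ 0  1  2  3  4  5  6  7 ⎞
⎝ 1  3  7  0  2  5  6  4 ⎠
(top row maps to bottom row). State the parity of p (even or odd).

In disjoint-cycle form the cycle lengths are 3, 3, 1, 1.
A cycle of length ℓ contributes ℓ−1 transpositions, so p is a product of 2 + 2 = 4 transpositions — even.

even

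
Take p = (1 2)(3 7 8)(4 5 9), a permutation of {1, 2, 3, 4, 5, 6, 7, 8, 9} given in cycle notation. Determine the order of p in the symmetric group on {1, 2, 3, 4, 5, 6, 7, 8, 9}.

The disjoint cycles have lengths 3, 3, 2, 1.
The order is lcm(3, 3, 2) = 6.

6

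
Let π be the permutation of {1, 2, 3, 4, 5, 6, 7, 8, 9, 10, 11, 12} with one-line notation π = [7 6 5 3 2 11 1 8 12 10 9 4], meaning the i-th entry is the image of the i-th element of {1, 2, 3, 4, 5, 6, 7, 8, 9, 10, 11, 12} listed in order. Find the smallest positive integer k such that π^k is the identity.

Decomposing into disjoint cycles gives cycle lengths 8, 2, 1, 1.
The order of π is the least common multiple of its cycle lengths: lcm(8, 2) = 8.

8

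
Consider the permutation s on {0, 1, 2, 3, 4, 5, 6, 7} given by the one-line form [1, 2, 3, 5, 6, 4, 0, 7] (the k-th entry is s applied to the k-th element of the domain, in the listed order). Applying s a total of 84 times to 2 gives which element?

Tracing 2 → 3 → … returns to 2 after 7 steps, so 2 lies in a 7-cycle (0 1 2 3 5 4 6).
Since the cycle has length 7, s^84 acts on it the same as s^0 (84 mod 7 = 0).
So s^84(2) = 2.

2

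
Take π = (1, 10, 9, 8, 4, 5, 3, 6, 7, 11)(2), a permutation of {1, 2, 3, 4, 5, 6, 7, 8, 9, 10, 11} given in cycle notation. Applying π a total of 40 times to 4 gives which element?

4

4 lies in the 10-cycle (1, 10, 9, 8, 4, 5, 3, 6, 7, 11).
On a 10-cycle, π^10 is the identity, so π^40 = π^0 there (40 ≡ 0 mod 10).
So π^40(4) = 4.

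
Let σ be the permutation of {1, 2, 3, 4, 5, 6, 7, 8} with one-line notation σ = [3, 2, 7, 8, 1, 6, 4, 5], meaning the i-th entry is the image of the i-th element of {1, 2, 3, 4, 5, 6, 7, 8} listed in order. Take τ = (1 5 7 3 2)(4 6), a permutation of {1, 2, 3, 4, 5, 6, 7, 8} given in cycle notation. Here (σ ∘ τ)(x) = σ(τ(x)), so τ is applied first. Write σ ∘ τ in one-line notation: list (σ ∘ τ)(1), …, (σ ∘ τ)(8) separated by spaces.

1 3 2 6 4 8 7 5

(σ ∘ τ)(x) = σ(τ(x)). Computing each image: σ(τ(1)) = σ(5) = 1, σ(τ(2)) = σ(1) = 3, σ(τ(3)) = σ(2) = 2, σ(τ(4)) = σ(6) = 6, σ(τ(5)) = σ(7) = 4, σ(τ(6)) = σ(4) = 8, σ(τ(7)) = σ(3) = 7, σ(τ(8)) = σ(8) = 5.
Hence σ ∘ τ = [1 3 2 6 4 8 7 5].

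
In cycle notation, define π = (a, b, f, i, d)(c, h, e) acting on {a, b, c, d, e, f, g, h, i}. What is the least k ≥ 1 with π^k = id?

15

The cycle type of π is (5, 3, 1).
The order of π is the least common multiple of its cycle lengths: lcm(5, 3) = 15.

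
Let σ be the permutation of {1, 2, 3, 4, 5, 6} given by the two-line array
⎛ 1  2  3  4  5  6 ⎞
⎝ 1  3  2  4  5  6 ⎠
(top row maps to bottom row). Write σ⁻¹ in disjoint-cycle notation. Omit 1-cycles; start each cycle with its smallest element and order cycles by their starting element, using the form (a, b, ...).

First write σ in disjoint cycles: (2, 3).
The inverse reverses every cycle; in canonical form, σ⁻¹ = (2, 3).

(2, 3)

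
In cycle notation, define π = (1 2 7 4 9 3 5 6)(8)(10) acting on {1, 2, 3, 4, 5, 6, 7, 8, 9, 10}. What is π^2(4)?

3

4 lies in the 8-cycle (1 2 7 4 9 3 5 6).
Advancing 2 steps from 4: 4 → 9 → 3.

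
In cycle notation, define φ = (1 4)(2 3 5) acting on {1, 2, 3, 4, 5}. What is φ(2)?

2 appears in (2 3 5); the next entry (wrapping around) is 3.

3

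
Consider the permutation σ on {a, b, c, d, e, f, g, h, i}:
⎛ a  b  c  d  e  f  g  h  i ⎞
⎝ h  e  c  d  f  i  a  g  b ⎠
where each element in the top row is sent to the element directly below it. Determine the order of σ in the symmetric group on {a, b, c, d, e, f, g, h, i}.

Writing σ as disjoint cycles, the cycle lengths are 4, 3, 1, 1.
The order of σ is the least common multiple of its cycle lengths: lcm(4, 3) = 12.

12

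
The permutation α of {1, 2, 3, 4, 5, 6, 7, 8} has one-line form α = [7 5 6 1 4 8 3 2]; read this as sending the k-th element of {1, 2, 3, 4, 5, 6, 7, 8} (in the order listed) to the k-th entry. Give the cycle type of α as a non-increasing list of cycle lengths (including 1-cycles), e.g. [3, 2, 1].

The disjoint cycles are (1, 7, 3, 6, 8, 2, 5, 4), with lengths 8 in non-increasing order.

[8]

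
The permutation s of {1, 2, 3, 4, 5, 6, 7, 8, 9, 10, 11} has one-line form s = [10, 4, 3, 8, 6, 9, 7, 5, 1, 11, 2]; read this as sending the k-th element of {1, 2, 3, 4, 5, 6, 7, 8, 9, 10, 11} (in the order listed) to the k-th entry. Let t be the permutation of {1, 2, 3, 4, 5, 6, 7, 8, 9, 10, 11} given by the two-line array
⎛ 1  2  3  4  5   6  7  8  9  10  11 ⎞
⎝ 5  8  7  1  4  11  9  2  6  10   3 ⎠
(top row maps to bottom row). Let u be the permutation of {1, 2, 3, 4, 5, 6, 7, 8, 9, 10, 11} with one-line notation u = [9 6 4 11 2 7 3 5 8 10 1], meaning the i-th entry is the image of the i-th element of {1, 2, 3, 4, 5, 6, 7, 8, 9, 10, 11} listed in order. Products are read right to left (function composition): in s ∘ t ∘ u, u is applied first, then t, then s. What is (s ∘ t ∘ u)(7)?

(s ∘ t ∘ u)(7) = s(t(u(7))). u(7) = 3, then t(3) = 7, then s(7) = 7, so the result is 7.

7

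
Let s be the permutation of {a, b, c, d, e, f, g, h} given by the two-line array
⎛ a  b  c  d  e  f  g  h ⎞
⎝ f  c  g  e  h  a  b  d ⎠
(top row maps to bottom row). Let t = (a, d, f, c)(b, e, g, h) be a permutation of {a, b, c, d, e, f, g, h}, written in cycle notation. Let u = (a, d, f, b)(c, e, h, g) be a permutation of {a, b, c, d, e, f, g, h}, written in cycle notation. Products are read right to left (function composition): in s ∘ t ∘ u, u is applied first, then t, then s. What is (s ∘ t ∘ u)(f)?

h

(s ∘ t ∘ u)(f) = s(t(u(f))). u(f) = b, then t(b) = e, then s(e) = h, so the result is h.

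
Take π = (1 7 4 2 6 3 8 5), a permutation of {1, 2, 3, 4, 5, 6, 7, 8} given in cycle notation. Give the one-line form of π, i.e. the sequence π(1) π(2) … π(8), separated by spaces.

Reading each image from the cycles: 1↦7, 2↦6, 3↦8, 4↦2, 5↦1, 6↦3, 7↦4, 8↦5.
So the one-line form is 7 6 8 2 1 3 4 5.

7 6 8 2 1 3 4 5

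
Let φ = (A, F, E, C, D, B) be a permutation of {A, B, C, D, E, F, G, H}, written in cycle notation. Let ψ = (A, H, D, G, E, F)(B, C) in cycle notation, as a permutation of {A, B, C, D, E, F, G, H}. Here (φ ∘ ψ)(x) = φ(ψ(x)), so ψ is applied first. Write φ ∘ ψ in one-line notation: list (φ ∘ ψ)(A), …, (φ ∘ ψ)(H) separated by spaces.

H D A G E F C B

(φ ∘ ψ)(x) = φ(ψ(x)). Computing each image: φ(ψ(A)) = φ(H) = H, φ(ψ(B)) = φ(C) = D, φ(ψ(C)) = φ(B) = A, φ(ψ(D)) = φ(G) = G, φ(ψ(E)) = φ(F) = E, φ(ψ(F)) = φ(A) = F, φ(ψ(G)) = φ(E) = C, φ(ψ(H)) = φ(D) = B.
Hence φ ∘ ψ = [H D A G E F C B].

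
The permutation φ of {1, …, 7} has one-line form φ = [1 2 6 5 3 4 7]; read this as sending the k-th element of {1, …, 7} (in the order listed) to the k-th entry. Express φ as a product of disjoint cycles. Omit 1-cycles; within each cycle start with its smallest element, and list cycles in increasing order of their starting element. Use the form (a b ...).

Iterating φ from 3 gives 3 → 6 → 4 → 5 → 3; that is the 4-cycle (3 6 4 5).
Repeating from the next unused element and collecting all non-trivial cycles gives (3 6 4 5).

(3 6 4 5)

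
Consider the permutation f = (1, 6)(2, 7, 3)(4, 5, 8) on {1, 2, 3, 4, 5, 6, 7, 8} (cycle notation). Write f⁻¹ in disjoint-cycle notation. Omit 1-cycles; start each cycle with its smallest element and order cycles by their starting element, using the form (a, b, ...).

The inverse reverses each cycle.
Reversing each cycle of f and rotating so the smallest element leads gives (1, 6)(2, 3, 7)(4, 8, 5).

(1, 6)(2, 3, 7)(4, 8, 5)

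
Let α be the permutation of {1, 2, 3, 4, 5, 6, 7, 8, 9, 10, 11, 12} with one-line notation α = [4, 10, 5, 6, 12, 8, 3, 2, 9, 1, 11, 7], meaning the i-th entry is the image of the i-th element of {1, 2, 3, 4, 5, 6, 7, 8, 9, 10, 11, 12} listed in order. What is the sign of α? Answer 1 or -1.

In disjoint-cycle form the cycle lengths are 6, 4, 1, 1.
A cycle is odd iff its length is even; α has 2 even-length cycles, so sgn(α) = (−1)^2 and α is even.

1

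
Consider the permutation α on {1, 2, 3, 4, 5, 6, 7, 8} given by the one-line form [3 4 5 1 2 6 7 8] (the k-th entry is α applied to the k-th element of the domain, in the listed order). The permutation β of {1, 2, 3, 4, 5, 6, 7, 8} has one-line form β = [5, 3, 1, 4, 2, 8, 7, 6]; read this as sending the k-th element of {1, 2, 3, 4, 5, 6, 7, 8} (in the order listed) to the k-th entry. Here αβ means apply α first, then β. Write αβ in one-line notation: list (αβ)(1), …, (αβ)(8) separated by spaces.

(αβ)(x) = β(α(x)). Computing each image: β(α(1)) = β(3) = 1, β(α(2)) = β(4) = 4, β(α(3)) = β(5) = 2, β(α(4)) = β(1) = 5, β(α(5)) = β(2) = 3, β(α(6)) = β(6) = 8, β(α(7)) = β(7) = 7, β(α(8)) = β(8) = 6.
Hence αβ = [1 4 2 5 3 8 7 6].

1 4 2 5 3 8 7 6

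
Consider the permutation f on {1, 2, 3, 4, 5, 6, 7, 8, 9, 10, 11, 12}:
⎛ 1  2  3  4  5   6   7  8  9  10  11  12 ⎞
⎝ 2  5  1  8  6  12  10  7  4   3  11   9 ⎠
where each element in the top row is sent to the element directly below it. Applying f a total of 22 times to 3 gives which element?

Tracing 3 → 1 → … returns to 3 after 11 steps, so 3 lies in an 11-cycle (1, 2, 5, 6, 12, 9, 4, 8, 7, 10, 3).
On an 11-cycle, f^11 is the identity, so f^22 = f^0 there (22 ≡ 0 mod 11).
So f^22(3) = 3.

3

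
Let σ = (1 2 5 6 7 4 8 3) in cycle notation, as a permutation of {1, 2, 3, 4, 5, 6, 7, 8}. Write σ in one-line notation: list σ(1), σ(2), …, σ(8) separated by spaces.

Reading each image from the cycles: 1↦2, 2↦5, 3↦1, 4↦8, 5↦6, 6↦7, 7↦4, 8↦3.
Listing these in domain order gives 2 5 1 8 6 7 4 3.

2 5 1 8 6 7 4 3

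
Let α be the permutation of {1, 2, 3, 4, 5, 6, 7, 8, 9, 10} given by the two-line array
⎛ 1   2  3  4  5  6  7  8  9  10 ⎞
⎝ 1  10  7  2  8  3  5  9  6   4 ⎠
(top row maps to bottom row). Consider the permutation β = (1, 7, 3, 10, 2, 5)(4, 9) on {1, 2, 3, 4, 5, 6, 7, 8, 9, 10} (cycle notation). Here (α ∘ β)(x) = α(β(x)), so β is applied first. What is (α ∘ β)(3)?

4

(α ∘ β)(3) = α(β(3)). β(3) = 10, then α(10) = 4. So (α ∘ β)(3) = 4.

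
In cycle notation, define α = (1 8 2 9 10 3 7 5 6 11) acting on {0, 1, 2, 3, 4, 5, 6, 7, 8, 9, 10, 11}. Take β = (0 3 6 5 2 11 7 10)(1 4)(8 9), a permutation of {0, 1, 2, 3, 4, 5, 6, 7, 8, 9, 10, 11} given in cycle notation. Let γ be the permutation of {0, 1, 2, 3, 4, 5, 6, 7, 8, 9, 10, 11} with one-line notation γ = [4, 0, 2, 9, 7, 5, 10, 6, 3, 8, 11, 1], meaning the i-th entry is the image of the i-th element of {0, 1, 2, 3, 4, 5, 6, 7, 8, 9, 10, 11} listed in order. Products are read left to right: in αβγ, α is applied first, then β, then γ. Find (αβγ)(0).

Apply the permutations in order: α(0) = 0, then β(0) = 3, then γ(3) = 9. So (αβγ)(0) = 9.

9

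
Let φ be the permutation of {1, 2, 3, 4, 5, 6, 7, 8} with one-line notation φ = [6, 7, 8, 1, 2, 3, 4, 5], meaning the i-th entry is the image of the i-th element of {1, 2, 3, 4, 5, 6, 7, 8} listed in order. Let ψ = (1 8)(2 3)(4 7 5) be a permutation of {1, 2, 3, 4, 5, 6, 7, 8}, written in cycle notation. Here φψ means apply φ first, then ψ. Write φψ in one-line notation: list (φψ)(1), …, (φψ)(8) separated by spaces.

(φψ)(x) = ψ(φ(x)). Computing each image: ψ(φ(1)) = ψ(6) = 6, ψ(φ(2)) = ψ(7) = 5, ψ(φ(3)) = ψ(8) = 1, ψ(φ(4)) = ψ(1) = 8, ψ(φ(5)) = ψ(2) = 3, ψ(φ(6)) = ψ(3) = 2, ψ(φ(7)) = ψ(4) = 7, ψ(φ(8)) = ψ(5) = 4.
Hence φψ = [6 5 1 8 3 2 7 4].

6 5 1 8 3 2 7 4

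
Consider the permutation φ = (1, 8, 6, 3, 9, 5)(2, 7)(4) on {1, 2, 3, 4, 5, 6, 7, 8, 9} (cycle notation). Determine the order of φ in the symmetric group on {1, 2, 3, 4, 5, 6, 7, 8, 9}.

The cycle type of φ is (6, 2, 1).
The order of φ is the least common multiple of its cycle lengths: lcm(6, 2) = 6.

6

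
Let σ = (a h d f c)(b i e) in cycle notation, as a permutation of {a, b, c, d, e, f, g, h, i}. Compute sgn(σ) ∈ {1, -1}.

The cycle lengths are 5, 3, 1.
A cycle of length ℓ contributes ℓ−1 transpositions, so σ is a product of 4 + 2 = 6 transpositions — even.

1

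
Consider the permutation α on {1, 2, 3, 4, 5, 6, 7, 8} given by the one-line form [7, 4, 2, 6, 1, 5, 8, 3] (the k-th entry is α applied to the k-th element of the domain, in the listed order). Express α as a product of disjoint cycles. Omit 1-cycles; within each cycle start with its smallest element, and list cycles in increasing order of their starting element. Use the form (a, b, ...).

(1, 7, 8, 3, 2, 4, 6, 5)

Iterating α from 1 gives 1 → 7 → 8 → 3 → 2 → 4 → 6 → 5 → 1; that is the 8-cycle (1, 7, 8, 3, 2, 4, 6, 5).
Repeating from the next unused element and collecting all non-trivial cycles gives (1, 7, 8, 3, 2, 4, 6, 5).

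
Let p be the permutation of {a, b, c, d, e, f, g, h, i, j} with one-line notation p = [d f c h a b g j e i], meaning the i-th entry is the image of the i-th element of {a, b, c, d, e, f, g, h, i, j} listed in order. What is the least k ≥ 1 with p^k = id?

6

Decomposing into disjoint cycles gives cycle lengths 6, 2, 1, 1.
The order of p is the least common multiple of its cycle lengths: lcm(6, 2) = 6.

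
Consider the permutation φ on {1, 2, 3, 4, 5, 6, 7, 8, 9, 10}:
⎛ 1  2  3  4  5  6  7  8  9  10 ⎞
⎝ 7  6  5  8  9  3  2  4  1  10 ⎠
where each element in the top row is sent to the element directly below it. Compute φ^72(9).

Tracing 9 → 1 → … returns to 9 after 7 steps, so 9 lies in a 7-cycle (1 7 2 6 3 5 9).
On a 7-cycle, φ^7 is the identity, so φ^72 = φ^2 there (72 ≡ 2 mod 7).
Advancing 2 steps from 9: 9 → 1 → 7.

7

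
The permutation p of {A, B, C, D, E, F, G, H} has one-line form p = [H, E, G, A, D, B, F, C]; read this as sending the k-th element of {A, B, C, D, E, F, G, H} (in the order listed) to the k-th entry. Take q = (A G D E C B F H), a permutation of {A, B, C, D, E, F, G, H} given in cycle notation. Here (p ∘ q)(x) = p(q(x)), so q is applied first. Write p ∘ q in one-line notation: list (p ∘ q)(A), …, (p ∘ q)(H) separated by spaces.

For each element, apply q then p: A → G → F; B → F → B; C → B → E; D → E → D; E → C → G; F → H → C; G → D → A; H → A → H.
Collecting the images, p ∘ q = [F B E D G C A H].

F B E D G C A H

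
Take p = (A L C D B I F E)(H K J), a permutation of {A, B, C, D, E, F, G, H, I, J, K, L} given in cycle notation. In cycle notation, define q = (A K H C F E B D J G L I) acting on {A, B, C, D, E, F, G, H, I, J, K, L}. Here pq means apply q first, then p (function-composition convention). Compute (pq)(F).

q(F) = E, then p(E) = A; composing gives (pq)(F) = A.

A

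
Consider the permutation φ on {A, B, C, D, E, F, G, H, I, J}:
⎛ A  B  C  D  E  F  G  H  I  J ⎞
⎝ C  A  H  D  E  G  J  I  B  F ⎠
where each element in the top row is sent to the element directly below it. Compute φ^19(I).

H

Tracing I → B → … returns to I after 5 steps, so I lies in a 5-cycle (A, C, H, I, B).
Since the cycle has length 5, φ^19 acts on it the same as φ^4 (19 mod 5 = 4).
Stepping 4 places around the cycle: I → B → A → C → H.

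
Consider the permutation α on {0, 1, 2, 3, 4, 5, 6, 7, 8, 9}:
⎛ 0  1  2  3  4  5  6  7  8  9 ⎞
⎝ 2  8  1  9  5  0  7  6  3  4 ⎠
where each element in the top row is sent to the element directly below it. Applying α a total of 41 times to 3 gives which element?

9

Tracing 3 → 9 → … returns to 3 after 8 steps, so 3 lies in an 8-cycle (0, 2, 1, 8, 3, 9, 4, 5).
On an 8-cycle, α^8 is the identity, so α^41 = α^1 there (41 ≡ 1 mod 8).
Advancing 1 step from 3: 3 → 9.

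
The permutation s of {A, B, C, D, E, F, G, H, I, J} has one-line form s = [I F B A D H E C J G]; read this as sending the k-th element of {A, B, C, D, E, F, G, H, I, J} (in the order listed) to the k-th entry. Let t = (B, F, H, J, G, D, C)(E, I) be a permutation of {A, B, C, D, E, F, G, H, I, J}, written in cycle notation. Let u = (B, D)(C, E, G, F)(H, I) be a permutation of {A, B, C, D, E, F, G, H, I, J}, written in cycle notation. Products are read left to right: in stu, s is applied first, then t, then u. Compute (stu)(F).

J

(stu)(F) = u(t(s(F))). s(F) = H, then t(H) = J, then u(J) = J, so the result is J.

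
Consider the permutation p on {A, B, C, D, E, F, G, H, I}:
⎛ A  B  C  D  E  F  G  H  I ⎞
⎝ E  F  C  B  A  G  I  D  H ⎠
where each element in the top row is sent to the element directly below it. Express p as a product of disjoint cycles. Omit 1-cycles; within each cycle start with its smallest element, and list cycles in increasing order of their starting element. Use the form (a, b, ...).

From A: A → E → A, closing the cycle (A, E).
Repeating from the next unused element and collecting all non-trivial cycles gives (A, E)(B, F, G, I, H, D).

(A, E)(B, F, G, I, H, D)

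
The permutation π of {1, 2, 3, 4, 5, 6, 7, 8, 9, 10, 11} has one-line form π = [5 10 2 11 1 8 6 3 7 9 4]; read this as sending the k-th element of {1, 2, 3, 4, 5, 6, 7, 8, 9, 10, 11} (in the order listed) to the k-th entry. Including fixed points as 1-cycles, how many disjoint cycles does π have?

The cycle decomposition is (1 5)(2 10 9 7 6 8 3)(4 11), which has 3 cycles (counting 1-cycles).

3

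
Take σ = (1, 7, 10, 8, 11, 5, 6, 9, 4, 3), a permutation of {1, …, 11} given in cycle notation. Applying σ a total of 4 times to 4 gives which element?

10

4 lies in the 10-cycle (1, 7, 10, 8, 11, 5, 6, 9, 4, 3).
Stepping 4 places around the cycle: 4 → 3 → 1 → 7 → 10.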